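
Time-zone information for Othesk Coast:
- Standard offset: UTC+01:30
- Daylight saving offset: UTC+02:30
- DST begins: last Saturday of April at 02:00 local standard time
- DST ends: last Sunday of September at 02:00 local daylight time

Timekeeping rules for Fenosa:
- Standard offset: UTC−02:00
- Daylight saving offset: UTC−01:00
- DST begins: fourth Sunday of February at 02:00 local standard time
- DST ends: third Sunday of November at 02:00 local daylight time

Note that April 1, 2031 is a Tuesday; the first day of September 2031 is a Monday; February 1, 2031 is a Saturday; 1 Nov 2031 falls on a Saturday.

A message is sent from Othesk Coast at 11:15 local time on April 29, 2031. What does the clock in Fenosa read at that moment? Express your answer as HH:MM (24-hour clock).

07:45

1 April 2031 is a Tuesday, so Saturdays fall on 5, 12, 19, 26; the last is April 26.
1 September 2031 is a Monday, so Sundays fall on 7, 14, 21, 28; the last is September 28.
Daylight saving runs 26 April – 28 September; April 29, 2031 is inside that window, so Othesk Coast is at UTC+02:30.
11:15 Othesk Coast − 2h30m = 08:45 UTC.
1 February 2031 is a Saturday, so the first Sunday is February 2 and the fourth is February 23.
1 November 2031 is a Saturday, so the first Sunday is November 2 and the third is November 16.
At the standard offset (UTC−02:00), 08:45 UTC − 2h = 06:45 Fenosa standard time.
Daylight saving runs 23 February – 16 November; the standard-time date in Fenosa, April 29, 2031, is inside that window, so Fenosa is at UTC−01:00.
08:45 UTC − 1h = 07:45 Fenosa.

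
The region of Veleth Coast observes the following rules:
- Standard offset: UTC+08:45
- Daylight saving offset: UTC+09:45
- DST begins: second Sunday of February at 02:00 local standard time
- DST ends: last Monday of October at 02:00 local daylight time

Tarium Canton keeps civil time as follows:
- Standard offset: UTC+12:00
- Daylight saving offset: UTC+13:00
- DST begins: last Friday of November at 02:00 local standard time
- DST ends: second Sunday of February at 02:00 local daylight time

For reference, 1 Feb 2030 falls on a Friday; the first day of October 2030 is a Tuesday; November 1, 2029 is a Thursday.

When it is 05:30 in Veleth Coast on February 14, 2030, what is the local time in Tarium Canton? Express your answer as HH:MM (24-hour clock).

1 February 2030 is a Friday, so the first Sunday is February 3 and the second is February 10.
1 October 2030 is a Tuesday, so Mondays fall on 7, 14, 21, 28; the last is October 28.
Daylight saving runs 10 February – 28 October; February 14, 2030 is inside that window, so Veleth Coast is at UTC+09:45.
05:30 Veleth Coast − 9h45m = 19:45 UTC (rolling into the previous day, 13 February 2030).
1 November 2029 is a Thursday, so Fridays fall on 2, 9, 16, 23, 30; the last is November 30.
1 February 2030 is a Friday, so the first Sunday is February 3 and the second is February 10.
At the standard offset (UTC+12:00), 19:45 UTC + 12h = 07:45 Tarium Canton standard time (rolling into the next day, 14 February 2030).
Daylight saving runs 30 November 2029 – 10 February 2030; the standard-time date in Tarium Canton, February 14, 2030, is outside that window, so Tarium Canton is on standard time at UTC+12:00.
19:45 UTC + 12h = 07:45 Tarium Canton (rolling into the next day, 14 February 2030).

07:45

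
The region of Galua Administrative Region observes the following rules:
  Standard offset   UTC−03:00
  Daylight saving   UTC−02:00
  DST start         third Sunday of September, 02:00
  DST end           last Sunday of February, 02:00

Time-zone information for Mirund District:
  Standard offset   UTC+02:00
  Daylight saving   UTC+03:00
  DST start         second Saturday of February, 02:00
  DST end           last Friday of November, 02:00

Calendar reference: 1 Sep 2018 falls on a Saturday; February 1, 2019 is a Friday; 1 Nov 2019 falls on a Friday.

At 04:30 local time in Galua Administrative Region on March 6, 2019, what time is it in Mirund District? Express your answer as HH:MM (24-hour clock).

1 September 2018 is a Saturday, so the first Sunday is September 2 and the third is September 16.
1 February 2019 is a Friday, so Sundays fall on 3, 10, 17, 24; the last is February 24.
March 6, 2019 does not fall between 16 September 2018 and 24 February 2019, so daylight saving is not in effect and Galua Administrative Region is at UTC−03:00.
04:30 Galua Administrative Region + 3h = 07:30 UTC.
1 February 2019 is a Friday, so the first Saturday is February 2 and the second is February 9.
1 November 2019 is a Friday, so Fridays fall on 1, 8, 15, 22, 29; the last is November 29.
At the standard offset (UTC+02:00), 07:30 UTC + 2h = 09:30 Mirund District standard time.
Daylight saving runs 9 February – 29 November; the standard-time date in Mirund District, March 6, 2019, is inside that window, so Mirund District is at UTC+03:00.
07:30 UTC + 3h = 10:30 Mirund District.

10:30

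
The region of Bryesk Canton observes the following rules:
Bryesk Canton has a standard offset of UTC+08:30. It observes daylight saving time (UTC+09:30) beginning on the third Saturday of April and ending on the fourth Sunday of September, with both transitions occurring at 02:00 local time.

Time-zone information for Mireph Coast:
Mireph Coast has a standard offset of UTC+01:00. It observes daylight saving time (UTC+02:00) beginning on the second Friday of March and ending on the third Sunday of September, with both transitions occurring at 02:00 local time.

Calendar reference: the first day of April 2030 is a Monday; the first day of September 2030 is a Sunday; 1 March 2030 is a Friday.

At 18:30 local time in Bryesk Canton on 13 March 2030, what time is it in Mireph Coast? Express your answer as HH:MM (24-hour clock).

1 April 2030 is a Monday, so the first Saturday is April 6 and the third is April 20.
1 September 2030 is a Sunday, so the first Sunday is September 1 and the fourth is September 22.
13 March 2030 does not fall between 20 April and 22 September, so daylight saving is not in effect and Bryesk Canton is at UTC+08:30.
18:30 Bryesk Canton − 8h30m = 10:00 UTC.
1 March 2030 is a Friday, so the first Friday is March 1 and the second is March 8.
1 September 2030 is a Sunday, so the first Sunday is September 1 and the third is September 15.
At the standard offset (UTC+01:00), 10:00 UTC + 1h = 11:00 Mireph Coast standard time.
The standard-time date in Mireph Coast, 13 March 2030, lies within the daylight-saving period (8 March – 15 September), so Mireph Coast is on daylight time, UTC+02:00.
10:00 UTC + 2h = 12:00 Mireph Coast.

12:00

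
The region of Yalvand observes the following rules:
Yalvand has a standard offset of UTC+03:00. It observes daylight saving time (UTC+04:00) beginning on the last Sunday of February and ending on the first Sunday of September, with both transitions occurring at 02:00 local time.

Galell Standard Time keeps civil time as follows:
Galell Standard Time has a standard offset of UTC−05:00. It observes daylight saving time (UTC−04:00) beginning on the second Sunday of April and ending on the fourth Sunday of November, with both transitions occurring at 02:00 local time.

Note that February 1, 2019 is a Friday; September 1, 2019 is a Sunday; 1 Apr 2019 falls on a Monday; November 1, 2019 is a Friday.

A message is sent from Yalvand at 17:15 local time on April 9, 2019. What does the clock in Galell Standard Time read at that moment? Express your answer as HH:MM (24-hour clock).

1 February 2019 is a Friday, so Sundays fall on 3, 10, 17, 24; the last is February 24.
1 September 2019 is a Sunday, so the first Sunday is September 1.
April 9, 2019 falls between 24 February and 1 September, so daylight saving is in effect and Yalvand is at UTC+04:00.
17:15 Yalvand − 4h = 13:15 UTC.
1 April 2019 is a Monday, so the first Sunday is April 7 and the second is April 14.
1 November 2019 is a Friday, so the first Sunday is November 3 and the fourth is November 24.
At the standard offset (UTC−05:00), 13:15 UTC − 5h = 08:15 Galell Standard Time standard time.
The standard-time date in Galell Standard Time, April 9, 2019, does not fall between 14 April and 24 November, so daylight saving is not in effect and Galell Standard Time is at UTC−05:00.
13:15 UTC − 5h = 08:15 Galell Standard Time.

08:15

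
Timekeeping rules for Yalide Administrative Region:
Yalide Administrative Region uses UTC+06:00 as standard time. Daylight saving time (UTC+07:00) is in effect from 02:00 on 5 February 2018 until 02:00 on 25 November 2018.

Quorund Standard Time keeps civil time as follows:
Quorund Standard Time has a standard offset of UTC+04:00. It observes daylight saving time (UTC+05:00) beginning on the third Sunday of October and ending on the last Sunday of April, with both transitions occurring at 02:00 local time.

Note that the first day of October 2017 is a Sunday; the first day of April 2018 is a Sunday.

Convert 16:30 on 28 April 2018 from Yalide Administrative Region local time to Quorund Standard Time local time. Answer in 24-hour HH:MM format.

28 April 2018 lies within the daylight-saving period (5 February – 25 November), so Yalide Administrative Region is on daylight time, UTC+07:00.
16:30 Yalide Administrative Region − 7h = 09:30 UTC.
1 October 2017 is a Sunday, so the first Sunday is October 1 and the third is October 15.
1 April 2018 is a Sunday, so Sundays fall on 1, 8, 15, 22, 29; the last is April 29.
At the standard offset (UTC+04:00), 09:30 UTC + 4h = 13:30 Quorund Standard Time standard time.
The standard-time date in Quorund Standard Time, 28 April 2018, lies within the daylight-saving period (15 October 2017 – 29 April 2018), so Quorund Standard Time is on daylight time, UTC+05:00.
09:30 UTC + 5h = 14:30 Quorund Standard Time.

14:30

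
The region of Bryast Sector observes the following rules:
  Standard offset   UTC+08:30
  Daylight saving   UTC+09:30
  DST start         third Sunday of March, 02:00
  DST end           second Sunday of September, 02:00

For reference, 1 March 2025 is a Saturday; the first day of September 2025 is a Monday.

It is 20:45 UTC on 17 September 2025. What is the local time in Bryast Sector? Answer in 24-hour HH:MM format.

05:15

1 March 2025 is a Saturday, so the first Sunday is March 2 and the third is March 16.
1 September 2025 is a Monday, so the first Sunday is September 7 and the second is September 14.
At the standard offset (UTC+08:30), 20:45 UTC + 8h30m = 05:15 Bryast Sector standard time (rolling into the next day, 18 September 2025).
The standard-time date in Bryast Sector, 18 September 2025, does not fall between 16 March and 14 September, so daylight saving is not in effect and Bryast Sector is at UTC+08:30.
20:45 UTC + 8h30m = 05:15 local (rolling into the next day, 18 September 2025).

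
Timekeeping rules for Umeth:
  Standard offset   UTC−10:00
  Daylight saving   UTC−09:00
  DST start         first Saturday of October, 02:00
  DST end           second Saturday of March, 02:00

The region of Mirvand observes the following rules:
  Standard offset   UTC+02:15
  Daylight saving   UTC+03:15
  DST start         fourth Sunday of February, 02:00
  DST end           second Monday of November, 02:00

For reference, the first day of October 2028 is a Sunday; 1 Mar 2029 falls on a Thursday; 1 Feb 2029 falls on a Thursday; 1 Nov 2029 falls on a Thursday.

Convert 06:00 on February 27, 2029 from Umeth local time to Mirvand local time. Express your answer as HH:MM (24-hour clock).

18:15

1 October 2028 is a Sunday, so the first Saturday is October 7.
1 March 2029 is a Thursday, so the first Saturday is March 3 and the second is March 10.
February 27, 2029 lies within the daylight-saving period (7 October 2028 – 10 March 2029), so Umeth is on daylight time, UTC−09:00.
06:00 Umeth + 9h = 15:00 UTC.
1 February 2029 is a Thursday, so the first Sunday is February 4 and the fourth is February 25.
1 November 2029 is a Thursday, so the first Monday is November 5 and the second is November 12.
At the standard offset (UTC+02:15), 15:00 UTC + 2h15m = 17:15 Mirvand standard time.
Daylight saving runs 25 February – 12 November; the standard-time date in Mirvand, February 27, 2029, is inside that window, so Mirvand is at UTC+03:15.
15:00 UTC + 3h15m = 18:15 Mirvand.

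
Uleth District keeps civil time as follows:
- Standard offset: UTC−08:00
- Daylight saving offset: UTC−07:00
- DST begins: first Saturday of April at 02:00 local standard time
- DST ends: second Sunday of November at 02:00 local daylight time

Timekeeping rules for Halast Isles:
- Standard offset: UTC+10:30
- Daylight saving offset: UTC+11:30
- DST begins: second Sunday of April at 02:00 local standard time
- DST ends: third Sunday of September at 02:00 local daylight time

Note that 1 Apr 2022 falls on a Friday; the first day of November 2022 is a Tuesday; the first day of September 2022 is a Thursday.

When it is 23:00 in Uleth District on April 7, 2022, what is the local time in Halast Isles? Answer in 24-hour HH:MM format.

1 April 2022 is a Friday, so the first Saturday is April 2.
1 November 2022 is a Tuesday, so the first Sunday is November 6 and the second is November 13.
April 7, 2022 falls between 2 April and 13 November, so daylight saving is in effect and Uleth District is at UTC−07:00.
23:00 Uleth District + 7h = 06:00 UTC (rolling into the next day, 8 April 2022).
1 April 2022 is a Friday, so the first Sunday is April 3 and the second is April 10.
1 September 2022 is a Thursday, so the first Sunday is September 4 and the third is September 18.
At the standard offset (UTC+10:30), 06:00 UTC + 10h30m = 16:30 Halast Isles standard time.
The standard-time date in Halast Isles, April 8, 2022, does not fall between 10 April and 18 September, so daylight saving is not in effect and Halast Isles is at UTC+10:30.
06:00 UTC + 10h30m = 16:30 Halast Isles.

16:30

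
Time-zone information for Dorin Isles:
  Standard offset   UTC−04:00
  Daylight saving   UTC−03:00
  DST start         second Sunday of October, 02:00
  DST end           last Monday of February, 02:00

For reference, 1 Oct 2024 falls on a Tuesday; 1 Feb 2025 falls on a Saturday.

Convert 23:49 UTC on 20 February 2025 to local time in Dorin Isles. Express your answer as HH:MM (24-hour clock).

1 October 2024 is a Tuesday, so the first Sunday is October 6 and the second is October 13.
1 February 2025 is a Saturday, so Mondays fall on 3, 10, 17, 24; the last is February 24.
At the standard offset (UTC−04:00), 23:49 UTC − 4h = 19:49 Dorin Isles standard time.
The standard-time date in Dorin Isles, 20 February 2025, falls between 13 October 2024 and 24 February 2025, so daylight saving is in effect and Dorin Isles is at UTC−03:00.
23:49 UTC − 3h = 20:49 local.

20:49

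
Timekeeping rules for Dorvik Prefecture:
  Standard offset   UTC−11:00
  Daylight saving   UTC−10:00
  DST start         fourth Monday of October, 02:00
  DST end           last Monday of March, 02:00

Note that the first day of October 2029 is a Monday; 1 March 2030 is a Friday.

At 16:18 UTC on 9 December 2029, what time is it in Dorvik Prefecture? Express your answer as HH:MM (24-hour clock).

06:18

1 October 2029 is a Monday, so the first Monday is October 1 and the fourth is October 22.
1 March 2030 is a Friday, so Mondays fall on 4, 11, 18, 25; the last is March 25.
At the standard offset (UTC−11:00), 16:18 UTC − 11h = 05:18 Dorvik Prefecture standard time.
The standard-time date in Dorvik Prefecture, 9 December 2029, falls between 22 October 2029 and 25 March 2030, so daylight saving is in effect and Dorvik Prefecture is at UTC−10:00.
16:18 UTC − 10h = 06:18 local.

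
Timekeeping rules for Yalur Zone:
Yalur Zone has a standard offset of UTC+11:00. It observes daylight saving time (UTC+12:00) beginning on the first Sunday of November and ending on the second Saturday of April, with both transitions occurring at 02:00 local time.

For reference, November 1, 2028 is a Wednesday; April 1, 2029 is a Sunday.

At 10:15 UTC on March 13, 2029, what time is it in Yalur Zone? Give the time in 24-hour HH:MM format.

1 November 2028 is a Wednesday, so the first Sunday is November 5.
1 April 2029 is a Sunday, so the first Saturday is April 7 and the second is April 14.
At the standard offset (UTC+11:00), 10:15 UTC + 11h = 21:15 Yalur Zone standard time.
The standard-time date in Yalur Zone, March 13, 2029, falls between 5 November 2028 and 14 April 2029, so daylight saving is in effect and Yalur Zone is at UTC+12:00.
10:15 UTC + 12h = 22:15 local.

22:15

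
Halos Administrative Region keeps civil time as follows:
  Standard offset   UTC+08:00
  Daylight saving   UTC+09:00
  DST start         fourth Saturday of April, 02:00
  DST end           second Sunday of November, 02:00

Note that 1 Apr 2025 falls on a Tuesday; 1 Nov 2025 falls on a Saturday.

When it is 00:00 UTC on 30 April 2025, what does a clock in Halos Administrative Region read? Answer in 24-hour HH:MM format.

09:00

1 April 2025 is a Tuesday, so the first Saturday is April 5 and the fourth is April 26.
1 November 2025 is a Saturday, so the first Sunday is November 2 and the second is November 9.
At the standard offset (UTC+08:00), 00:00 UTC + 8h = 08:00 Halos Administrative Region standard time.
The standard-time date in Halos Administrative Region, 30 April 2025, lies within the daylight-saving period (26 April – 9 November), so Halos Administrative Region is on daylight time, UTC+09:00.
00:00 UTC + 9h = 09:00 local.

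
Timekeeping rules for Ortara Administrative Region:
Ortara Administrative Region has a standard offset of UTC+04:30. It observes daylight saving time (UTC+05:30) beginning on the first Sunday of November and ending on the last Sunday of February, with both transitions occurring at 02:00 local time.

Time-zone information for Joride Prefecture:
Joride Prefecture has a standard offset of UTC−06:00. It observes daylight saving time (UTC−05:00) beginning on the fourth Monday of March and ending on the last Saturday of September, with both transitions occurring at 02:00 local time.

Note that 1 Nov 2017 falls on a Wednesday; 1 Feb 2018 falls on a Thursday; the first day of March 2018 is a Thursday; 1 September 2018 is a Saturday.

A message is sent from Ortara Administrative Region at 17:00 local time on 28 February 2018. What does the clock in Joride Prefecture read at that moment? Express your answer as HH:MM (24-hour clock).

1 November 2017 is a Wednesday, so the first Sunday is November 5.
1 February 2018 is a Thursday, so Sundays fall on 4, 11, 18, 25; the last is February 25.
Daylight saving runs 5 November 2017 – 25 February 2018; 28 February 2018 is outside that window, so Ortara Administrative Region is on standard time at UTC+04:30.
17:00 Ortara Administrative Region − 4h30m = 12:30 UTC.
1 March 2018 is a Thursday, so the first Monday is March 5 and the fourth is March 26.
1 September 2018 is a Saturday, so Saturdays fall on 1, 8, 15, 22, 29; the last is September 29.
At the standard offset (UTC−06:00), 12:30 UTC − 6h = 06:30 Joride Prefecture standard time.
Daylight saving runs 26 March – 29 September; the standard-time date in Joride Prefecture, 28 February 2018, is outside that window, so Joride Prefecture is on standard time at UTC−06:00.
12:30 UTC − 6h = 06:30 Joride Prefecture.

06:30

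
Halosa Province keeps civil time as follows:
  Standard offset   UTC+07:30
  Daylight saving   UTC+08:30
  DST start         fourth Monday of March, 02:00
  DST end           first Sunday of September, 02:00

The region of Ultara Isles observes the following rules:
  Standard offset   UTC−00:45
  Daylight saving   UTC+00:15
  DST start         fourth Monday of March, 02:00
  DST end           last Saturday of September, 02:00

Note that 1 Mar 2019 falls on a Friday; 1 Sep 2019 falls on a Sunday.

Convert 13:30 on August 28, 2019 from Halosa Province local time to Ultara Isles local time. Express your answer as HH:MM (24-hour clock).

1 March 2019 is a Friday, so the first Monday is March 4 and the fourth is March 25.
1 September 2019 is a Sunday, so the first Sunday is September 1.
Daylight saving runs 25 March – 1 September; August 28, 2019 is inside that window, so Halosa Province is at UTC+08:30.
13:30 Halosa Province − 8h30m = 05:00 UTC.
1 March 2019 is a Friday, so the first Monday is March 4 and the fourth is March 25.
1 September 2019 is a Sunday, so Saturdays fall on 7, 14, 21, 28; the last is September 28.
At the standard offset (UTC−00:45), 05:00 UTC − 0h45m = 04:15 Ultara Isles standard time.
The standard-time date in Ultara Isles, August 28, 2019, lies within the daylight-saving period (25 March – 28 September), so Ultara Isles is on daylight time, UTC+00:15.
05:00 UTC + 0h15m = 05:15 Ultara Isles.

05:15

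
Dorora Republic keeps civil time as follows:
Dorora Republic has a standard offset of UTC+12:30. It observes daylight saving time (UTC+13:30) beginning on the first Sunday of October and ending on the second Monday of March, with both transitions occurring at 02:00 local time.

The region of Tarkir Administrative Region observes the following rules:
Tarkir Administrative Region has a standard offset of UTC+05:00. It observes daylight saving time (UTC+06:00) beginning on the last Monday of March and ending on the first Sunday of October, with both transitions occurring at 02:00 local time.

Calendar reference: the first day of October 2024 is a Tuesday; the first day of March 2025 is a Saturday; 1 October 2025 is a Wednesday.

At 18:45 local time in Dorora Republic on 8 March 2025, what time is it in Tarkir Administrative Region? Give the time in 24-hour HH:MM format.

10:15

1 October 2024 is a Tuesday, so the first Sunday is October 6.
1 March 2025 is a Saturday, so the first Monday is March 3 and the second is March 10.
Daylight saving runs 6 October 2024 – 10 March 2025; 8 March 2025 is inside that window, so Dorora Republic is at UTC+13:30.
18:45 Dorora Republic − 13h30m = 05:15 UTC.
1 March 2025 is a Saturday, so Mondays fall on 3, 10, 17, 24, 31; the last is March 31.
1 October 2025 is a Wednesday, so the first Sunday is October 5.
At the standard offset (UTC+05:00), 05:15 UTC + 5h = 10:15 Tarkir Administrative Region standard time.
The standard-time date in Tarkir Administrative Region, 8 March 2025, does not fall between 31 March and 5 October, so daylight saving is not in effect and Tarkir Administrative Region is at UTC+05:00.
05:15 UTC + 5h = 10:15 Tarkir Administrative Region.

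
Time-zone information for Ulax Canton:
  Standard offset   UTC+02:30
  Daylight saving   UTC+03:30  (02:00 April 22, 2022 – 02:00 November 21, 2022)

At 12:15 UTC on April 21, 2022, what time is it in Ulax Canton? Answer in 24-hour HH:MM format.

At the standard offset (UTC+02:30), 12:15 UTC + 2h30m = 14:45 Ulax Canton standard time.
Daylight saving runs 22 April – 21 November; the standard-time date in Ulax Canton, April 21, 2022, is outside that window, so Ulax Canton is on standard time at UTC+02:30.
12:15 UTC + 2h30m = 14:45 local.

14:45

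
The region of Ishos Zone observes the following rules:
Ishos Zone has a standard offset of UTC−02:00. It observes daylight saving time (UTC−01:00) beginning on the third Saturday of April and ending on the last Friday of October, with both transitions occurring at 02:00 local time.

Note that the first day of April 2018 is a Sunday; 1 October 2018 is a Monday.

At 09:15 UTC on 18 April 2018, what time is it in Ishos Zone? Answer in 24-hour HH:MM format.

07:15

1 April 2018 is a Sunday, so the first Saturday is April 7 and the third is April 21.
1 October 2018 is a Monday, so Fridays fall on 5, 12, 19, 26; the last is October 26.
At the standard offset (UTC−02:00), 09:15 UTC − 2h = 07:15 Ishos Zone standard time.
The standard-time date in Ishos Zone, 18 April 2018, does not fall between 21 April and 26 October, so daylight saving is not in effect and Ishos Zone is at UTC−02:00.
09:15 UTC − 2h = 07:15 local.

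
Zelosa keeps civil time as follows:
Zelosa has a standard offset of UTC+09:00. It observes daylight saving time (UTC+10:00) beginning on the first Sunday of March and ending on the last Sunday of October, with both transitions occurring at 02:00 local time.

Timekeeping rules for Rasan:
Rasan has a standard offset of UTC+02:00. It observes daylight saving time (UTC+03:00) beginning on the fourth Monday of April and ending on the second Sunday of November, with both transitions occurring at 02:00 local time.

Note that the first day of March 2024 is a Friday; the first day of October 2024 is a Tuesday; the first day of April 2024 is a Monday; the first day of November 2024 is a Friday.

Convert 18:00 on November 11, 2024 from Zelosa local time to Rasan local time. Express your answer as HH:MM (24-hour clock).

1 March 2024 is a Friday, so the first Sunday is March 3.
1 October 2024 is a Tuesday, so Sundays fall on 6, 13, 20, 27; the last is October 27.
November 11, 2024 does not fall between 3 March and 27 October, so daylight saving is not in effect and Zelosa is at UTC+09:00.
18:00 Zelosa − 9h = 09:00 UTC.
1 April 2024 is a Monday, so the first Monday is April 1 and the fourth is April 22.
1 November 2024 is a Friday, so the first Sunday is November 3 and the second is November 10.
At the standard offset (UTC+02:00), 09:00 UTC + 2h = 11:00 Rasan standard time.
The standard-time date in Rasan, November 11, 2024, does not fall between 22 April and 10 November, so daylight saving is not in effect and Rasan is at UTC+02:00.
09:00 UTC + 2h = 11:00 Rasan.

11:00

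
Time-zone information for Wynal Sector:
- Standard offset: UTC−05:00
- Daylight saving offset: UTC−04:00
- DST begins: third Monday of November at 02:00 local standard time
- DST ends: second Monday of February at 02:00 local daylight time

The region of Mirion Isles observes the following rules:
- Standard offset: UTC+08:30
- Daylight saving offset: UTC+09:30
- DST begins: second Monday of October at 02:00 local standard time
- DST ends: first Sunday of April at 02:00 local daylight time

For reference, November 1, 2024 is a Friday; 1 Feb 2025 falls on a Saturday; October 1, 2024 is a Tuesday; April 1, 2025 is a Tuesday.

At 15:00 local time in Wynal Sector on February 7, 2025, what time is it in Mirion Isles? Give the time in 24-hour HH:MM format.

1 November 2024 is a Friday, so the first Monday is November 4 and the third is November 18.
1 February 2025 is a Saturday, so the first Monday is February 3 and the second is February 10.
Daylight saving runs 18 November 2024 – 10 February 2025; February 7, 2025 is inside that window, so Wynal Sector is at UTC−04:00.
15:00 Wynal Sector + 4h = 19:00 UTC.
1 October 2024 is a Tuesday, so the first Monday is October 7 and the second is October 14.
1 April 2025 is a Tuesday, so the first Sunday is April 6.
At the standard offset (UTC+08:30), 19:00 UTC + 8h30m = 03:30 Mirion Isles standard time (rolling into the next day, 8 February 2025).
Daylight saving runs 14 October 2024 – 6 April 2025; the standard-time date in Mirion Isles, February 8, 2025, is inside that window, so Mirion Isles is at UTC+09:30.
19:00 UTC + 9h30m = 04:30 Mirion Isles (rolling into the next day, 8 February 2025).

04:30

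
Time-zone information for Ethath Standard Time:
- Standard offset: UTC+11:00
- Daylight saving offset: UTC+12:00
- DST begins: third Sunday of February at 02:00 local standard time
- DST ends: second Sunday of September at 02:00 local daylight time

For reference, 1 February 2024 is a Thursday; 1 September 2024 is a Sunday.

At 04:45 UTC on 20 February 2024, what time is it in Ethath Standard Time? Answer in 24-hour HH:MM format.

1 February 2024 is a Thursday, so the first Sunday is February 4 and the third is February 18.
1 September 2024 is a Sunday, so the first Sunday is September 1 and the second is September 8.
At the standard offset (UTC+11:00), 04:45 UTC + 11h = 15:45 Ethath Standard Time standard time.
The standard-time date in Ethath Standard Time, 20 February 2024, falls between 18 February and 8 September, so daylight saving is in effect and Ethath Standard Time is at UTC+12:00.
04:45 UTC + 12h = 16:45 local.

16:45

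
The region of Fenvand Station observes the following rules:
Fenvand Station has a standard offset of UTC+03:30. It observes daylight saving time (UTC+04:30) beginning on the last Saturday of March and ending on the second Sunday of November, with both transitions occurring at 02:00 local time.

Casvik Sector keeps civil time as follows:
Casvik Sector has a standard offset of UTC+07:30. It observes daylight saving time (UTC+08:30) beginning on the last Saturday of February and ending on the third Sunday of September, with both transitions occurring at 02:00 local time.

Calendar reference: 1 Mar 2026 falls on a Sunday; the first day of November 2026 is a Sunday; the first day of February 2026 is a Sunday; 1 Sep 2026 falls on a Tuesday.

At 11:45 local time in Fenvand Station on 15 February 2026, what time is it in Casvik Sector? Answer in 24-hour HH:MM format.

1 March 2026 is a Sunday, so Saturdays fall on 7, 14, 21, 28; the last is March 28.
1 November 2026 is a Sunday, so the first Sunday is November 1 and the second is November 8.
15 February 2026 does not fall between 28 March and 8 November, so daylight saving is not in effect and Fenvand Station is at UTC+03:30.
11:45 Fenvand Station − 3h30m = 08:15 UTC.
1 February 2026 is a Sunday, so Saturdays fall on 7, 14, 21, 28; the last is February 28.
1 September 2026 is a Tuesday, so the first Sunday is September 6 and the third is September 20.
At the standard offset (UTC+07:30), 08:15 UTC + 7h30m = 15:45 Casvik Sector standard time.
Daylight saving runs 28 February – 20 September; the standard-time date in Casvik Sector, 15 February 2026, is outside that window, so Casvik Sector is on standard time at UTC+07:30.
08:15 UTC + 7h30m = 15:45 Casvik Sector.

15:45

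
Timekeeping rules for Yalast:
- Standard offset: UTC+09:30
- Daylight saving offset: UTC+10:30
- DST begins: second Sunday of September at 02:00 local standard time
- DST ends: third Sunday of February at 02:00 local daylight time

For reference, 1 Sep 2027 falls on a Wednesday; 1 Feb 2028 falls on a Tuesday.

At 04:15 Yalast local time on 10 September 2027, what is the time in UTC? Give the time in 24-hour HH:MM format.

18:45

1 September 2027 is a Wednesday, so the first Sunday is September 5 and the second is September 12.
1 February 2028 is a Tuesday, so the first Sunday is February 6 and the third is February 20.
10 September 2027 is outside the daylight-saving period (12 September 2027 – 20 February 2028), so Yalast is on standard time, UTC+09:30.
04:15 local − 9h30m = 18:45 UTC (rolling into the previous day, 9 September 2027).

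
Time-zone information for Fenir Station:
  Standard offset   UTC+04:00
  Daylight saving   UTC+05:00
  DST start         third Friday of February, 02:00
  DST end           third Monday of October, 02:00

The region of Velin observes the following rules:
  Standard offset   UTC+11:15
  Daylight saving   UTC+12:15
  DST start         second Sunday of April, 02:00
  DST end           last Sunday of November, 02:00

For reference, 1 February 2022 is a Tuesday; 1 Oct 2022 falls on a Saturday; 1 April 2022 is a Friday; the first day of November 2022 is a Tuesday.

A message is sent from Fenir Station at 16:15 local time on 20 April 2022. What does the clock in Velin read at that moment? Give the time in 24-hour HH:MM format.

1 February 2022 is a Tuesday, so the first Friday is February 4 and the third is February 18.
1 October 2022 is a Saturday, so the first Monday is October 3 and the third is October 17.
Daylight saving runs 18 February – 17 October; 20 April 2022 is inside that window, so Fenir Station is at UTC+05:00.
16:15 Fenir Station − 5h = 11:15 UTC.
1 April 2022 is a Friday, so the first Sunday is April 3 and the second is April 10.
1 November 2022 is a Tuesday, so Sundays fall on 6, 13, 20, 27; the last is November 27.
At the standard offset (UTC+11:15), 11:15 UTC + 11h15m = 22:30 Velin standard time.
The standard-time date in Velin, 20 April 2022, falls between 10 April and 27 November, so daylight saving is in effect and Velin is at UTC+12:15.
11:15 UTC + 12h15m = 23:30 Velin.

23:30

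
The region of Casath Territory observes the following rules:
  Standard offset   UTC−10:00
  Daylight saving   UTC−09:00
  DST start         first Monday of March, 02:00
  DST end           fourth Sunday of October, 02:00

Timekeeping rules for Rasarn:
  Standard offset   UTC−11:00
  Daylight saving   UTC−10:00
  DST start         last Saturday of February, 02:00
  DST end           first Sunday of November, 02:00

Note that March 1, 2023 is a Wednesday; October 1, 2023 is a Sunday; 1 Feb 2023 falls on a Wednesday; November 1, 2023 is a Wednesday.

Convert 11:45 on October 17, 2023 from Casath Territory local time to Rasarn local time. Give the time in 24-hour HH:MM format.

1 March 2023 is a Wednesday, so the first Monday is March 6.
1 October 2023 is a Sunday, so the first Sunday is October 1 and the fourth is October 22.
October 17, 2023 falls between 6 March and 22 October, so daylight saving is in effect and Casath Territory is at UTC−09:00.
11:45 Casath Territory + 9h = 20:45 UTC.
1 February 2023 is a Wednesday, so Saturdays fall on 4, 11, 18, 25; the last is February 25.
1 November 2023 is a Wednesday, so the first Sunday is November 5.
At the standard offset (UTC−11:00), 20:45 UTC − 11h = 09:45 Rasarn standard time.
The standard-time date in Rasarn, October 17, 2023, falls between 25 February and 5 November, so daylight saving is in effect and Rasarn is at UTC−10:00.
20:45 UTC − 10h = 10:45 Rasarn.

10:45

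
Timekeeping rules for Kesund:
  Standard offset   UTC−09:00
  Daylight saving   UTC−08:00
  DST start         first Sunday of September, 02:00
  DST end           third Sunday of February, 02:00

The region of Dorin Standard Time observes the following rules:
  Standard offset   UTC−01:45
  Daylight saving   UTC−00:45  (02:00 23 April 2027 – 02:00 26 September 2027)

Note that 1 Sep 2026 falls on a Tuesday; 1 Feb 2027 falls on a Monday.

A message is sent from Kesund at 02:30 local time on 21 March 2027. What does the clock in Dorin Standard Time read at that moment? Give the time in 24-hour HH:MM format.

1 September 2026 is a Tuesday, so the first Sunday is September 6.
1 February 2027 is a Monday, so the first Sunday is February 7 and the third is February 21.
21 March 2027 is outside the daylight-saving period (6 September 2026 – 21 February 2027), so Kesund is on standard time, UTC−09:00.
02:30 Kesund + 9h = 11:30 UTC.
At the standard offset (UTC−01:45), 11:30 UTC − 1h45m = 09:45 Dorin Standard Time standard time.
The standard-time date in Dorin Standard Time, 21 March 2027, does not fall between 23 April and 26 September, so daylight saving is not in effect and Dorin Standard Time is at UTC−01:45.
11:30 UTC − 1h45m = 09:45 Dorin Standard Time.

09:45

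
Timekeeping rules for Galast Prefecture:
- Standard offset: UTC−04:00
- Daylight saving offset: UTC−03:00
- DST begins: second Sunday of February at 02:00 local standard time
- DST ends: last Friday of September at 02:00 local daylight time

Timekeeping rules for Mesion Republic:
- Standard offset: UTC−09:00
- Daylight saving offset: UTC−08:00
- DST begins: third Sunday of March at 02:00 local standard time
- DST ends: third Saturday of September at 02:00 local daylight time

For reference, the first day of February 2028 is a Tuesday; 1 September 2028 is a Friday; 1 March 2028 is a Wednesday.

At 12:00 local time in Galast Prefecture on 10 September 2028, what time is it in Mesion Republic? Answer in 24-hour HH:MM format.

07:00

1 February 2028 is a Tuesday, so the first Sunday is February 6 and the second is February 13.
1 September 2028 is a Friday, so Fridays fall on 1, 8, 15, 22, 29; the last is September 29.
Daylight saving runs 13 February – 29 September; 10 September 2028 is inside that window, so Galast Prefecture is at UTC−03:00.
12:00 Galast Prefecture + 3h = 15:00 UTC.
1 March 2028 is a Wednesday, so the first Sunday is March 5 and the third is March 19.
1 September 2028 is a Friday, so the first Saturday is September 2 and the third is September 16.
At the standard offset (UTC−09:00), 15:00 UTC − 9h = 06:00 Mesion Republic standard time.
Daylight saving runs 19 March – 16 September; the standard-time date in Mesion Republic, 10 September 2028, is inside that window, so Mesion Republic is at UTC−08:00.
15:00 UTC − 8h = 07:00 Mesion Republic.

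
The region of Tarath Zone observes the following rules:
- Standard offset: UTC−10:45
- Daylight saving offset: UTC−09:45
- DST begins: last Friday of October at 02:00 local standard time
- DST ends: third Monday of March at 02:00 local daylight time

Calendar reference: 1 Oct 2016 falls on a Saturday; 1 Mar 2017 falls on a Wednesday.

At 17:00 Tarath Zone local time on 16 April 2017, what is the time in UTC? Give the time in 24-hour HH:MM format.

03:45

1 October 2016 is a Saturday, so Fridays fall on 7, 14, 21, 28; the last is October 28.
1 March 2017 is a Wednesday, so the first Monday is March 6 and the third is March 20.
16 April 2017 does not fall between 28 October 2016 and 20 March 2017, so daylight saving is not in effect and Tarath Zone is at UTC−10:45.
17:00 local + 10h45m = 03:45 UTC (rolling into the next day, 17 April 2017).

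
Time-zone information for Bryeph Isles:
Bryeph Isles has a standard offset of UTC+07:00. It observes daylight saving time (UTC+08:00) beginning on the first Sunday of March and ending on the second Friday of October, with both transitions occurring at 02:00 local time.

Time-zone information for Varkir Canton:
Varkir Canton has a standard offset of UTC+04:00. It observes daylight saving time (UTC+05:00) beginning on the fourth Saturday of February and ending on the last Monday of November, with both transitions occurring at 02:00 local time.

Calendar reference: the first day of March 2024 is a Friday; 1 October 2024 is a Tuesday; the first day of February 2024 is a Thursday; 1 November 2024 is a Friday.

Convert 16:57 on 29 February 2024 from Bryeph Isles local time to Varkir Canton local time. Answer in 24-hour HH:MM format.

1 March 2024 is a Friday, so the first Sunday is March 3.
1 October 2024 is a Tuesday, so the first Friday is October 4 and the second is October 11.
Daylight saving runs 3 March – 11 October; 29 February 2024 is outside that window, so Bryeph Isles is on standard time at UTC+07:00.
16:57 Bryeph Isles − 7h = 09:57 UTC.
1 February 2024 is a Thursday, so the first Saturday is February 3 and the fourth is February 24.
1 November 2024 is a Friday, so Mondays fall on 4, 11, 18, 25; the last is November 25.
At the standard offset (UTC+04:00), 09:57 UTC + 4h = 13:57 Varkir Canton standard time.
Daylight saving runs 24 February – 25 November; the standard-time date in Varkir Canton, 29 February 2024, is inside that window, so Varkir Canton is at UTC+05:00.
09:57 UTC + 5h = 14:57 Varkir Canton.

14:57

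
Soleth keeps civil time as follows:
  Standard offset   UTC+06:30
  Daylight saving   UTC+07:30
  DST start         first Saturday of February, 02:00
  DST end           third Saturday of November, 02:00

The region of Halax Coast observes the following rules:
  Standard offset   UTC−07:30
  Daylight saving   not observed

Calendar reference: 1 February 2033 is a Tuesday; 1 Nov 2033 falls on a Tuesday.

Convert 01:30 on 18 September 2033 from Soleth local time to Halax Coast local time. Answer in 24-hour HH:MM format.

1 February 2033 is a Tuesday, so the first Saturday is February 5.
1 November 2033 is a Tuesday, so the first Saturday is November 5 and the third is November 19.
Daylight saving runs 5 February – 19 November; 18 September 2033 is inside that window, so Soleth is at UTC+07:30.
01:30 Soleth − 7h30m = 18:00 UTC (rolling into the previous day, 17 September 2033).
Halax Coast stays on UTC−07:30 all year.
18:00 UTC − 7h30m = 10:30 Halax Coast.

10:30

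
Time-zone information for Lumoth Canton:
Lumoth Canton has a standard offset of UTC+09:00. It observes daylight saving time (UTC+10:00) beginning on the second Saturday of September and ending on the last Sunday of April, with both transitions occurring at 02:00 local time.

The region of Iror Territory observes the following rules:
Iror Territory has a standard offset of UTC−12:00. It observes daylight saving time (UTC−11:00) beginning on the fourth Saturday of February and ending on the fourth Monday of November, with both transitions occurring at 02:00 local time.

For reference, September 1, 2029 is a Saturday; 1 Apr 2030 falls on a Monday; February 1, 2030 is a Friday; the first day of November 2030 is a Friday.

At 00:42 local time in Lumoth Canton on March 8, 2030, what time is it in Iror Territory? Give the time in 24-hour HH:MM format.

1 September 2029 is a Saturday, so the first Saturday is September 1 and the second is September 8.
1 April 2030 is a Monday, so Sundays fall on 7, 14, 21, 28; the last is April 28.
March 8, 2030 falls between 8 September 2029 and 28 April 2030, so daylight saving is in effect and Lumoth Canton is at UTC+10:00.
00:42 Lumoth Canton − 10h = 14:42 UTC (rolling into the previous day, 7 March 2030).
1 February 2030 is a Friday, so the first Saturday is February 2 and the fourth is February 23.
1 November 2030 is a Friday, so the first Monday is November 4 and the fourth is November 25.
At the standard offset (UTC−12:00), 14:42 UTC − 12h = 02:42 Iror Territory standard time.
Daylight saving runs 23 February – 25 November; the standard-time date in Iror Territory, March 7, 2030, is inside that window, so Iror Territory is at UTC−11:00.
14:42 UTC − 11h = 03:42 Iror Territory.

03:42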